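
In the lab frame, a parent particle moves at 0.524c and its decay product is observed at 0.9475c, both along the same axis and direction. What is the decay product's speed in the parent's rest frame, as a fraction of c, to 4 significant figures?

u' ≈ 0.8411c

Inverse velocity addition: u' = (u − v)/(1 − uv/c²)
= (0.9475 − 0.524)/(1 − 0.9475×0.524) = 0.4235/0.503510 = 0.8411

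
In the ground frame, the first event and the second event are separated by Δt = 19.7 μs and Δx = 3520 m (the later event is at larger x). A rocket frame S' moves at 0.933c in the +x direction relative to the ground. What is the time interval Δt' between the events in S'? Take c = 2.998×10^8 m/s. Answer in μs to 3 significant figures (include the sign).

Δt' ≈ 24.3 μs

γ = 1/√(1 − 0.933²) = 2.7787
Δt' = γ(Δt − vΔx/c²) = 2.7787 × (19.7 μs − 0.933×3520 m / (2.998×10^8 m/s))
= 2.7787 × (8.7455 μs) = 24.3 μs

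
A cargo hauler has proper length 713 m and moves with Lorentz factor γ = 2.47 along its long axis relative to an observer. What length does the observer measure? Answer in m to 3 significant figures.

γ = 2.47 (given)
Length contraction: L = L₀/γ = 713/2.47 = 289 m

L ≈ 289 m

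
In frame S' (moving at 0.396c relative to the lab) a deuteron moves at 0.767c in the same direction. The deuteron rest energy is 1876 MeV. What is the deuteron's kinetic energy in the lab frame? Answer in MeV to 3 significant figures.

K ≈ 2280 MeV

u_lab = (0.767 + 0.396)/(1 + 0.767×0.396) = 0.892055
γ = 1/√(1 − 0.892055²) = 2.2127
K = (γ − 1)m₀c² = (2.2127 − 1) × 1876 = 1.2127 × 1876 = 2280 MeV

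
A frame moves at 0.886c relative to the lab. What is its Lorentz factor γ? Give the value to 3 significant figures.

γ ≈ 2.16

γ = 1/√(1 − β²) = 1/√(1 − 0.886²) = 1/√(0.21500) = 2.16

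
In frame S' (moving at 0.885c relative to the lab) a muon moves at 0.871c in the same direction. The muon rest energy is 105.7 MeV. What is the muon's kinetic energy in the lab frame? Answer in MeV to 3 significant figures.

u_lab = (0.871 + 0.885)/(1 + 0.871×0.885) = 0.991623
γ = 1/√(1 − 0.991623²) = 7.7418
K = (γ − 1)m₀c² = (7.7418 − 1) × 105.7 = 6.7418 × 105.7 = 713 MeV

K ≈ 713 MeV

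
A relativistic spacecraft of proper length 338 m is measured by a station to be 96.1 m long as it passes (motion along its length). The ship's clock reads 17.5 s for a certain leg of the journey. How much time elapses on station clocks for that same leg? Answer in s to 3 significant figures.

Length contraction ⇒ γ = L₀/L = 338/96.1 = 3.5172
Time dilation: Δt = γτ₀ = 3.5172 × 17.5 s = 61.6 s

Δt ≈ 61.6 s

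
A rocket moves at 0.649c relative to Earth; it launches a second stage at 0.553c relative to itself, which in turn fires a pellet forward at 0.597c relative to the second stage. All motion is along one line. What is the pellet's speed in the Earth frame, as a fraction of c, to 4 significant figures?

Compose boost 2: (0.553 + 0.649)/(1 + 0.553×0.649) = 1.202/1.35890 = 0.884541
Compose boost 3: (0.597 + 0.884541)/(1 + 0.597×0.884541) = 1.48154/1.52807 = 0.9695

u ≈ 0.9695c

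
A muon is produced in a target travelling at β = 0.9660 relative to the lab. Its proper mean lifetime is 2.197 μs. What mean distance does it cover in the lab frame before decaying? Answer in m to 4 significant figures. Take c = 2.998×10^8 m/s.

γ = 1/√(1 − 0.9660²) = 3.86784
Dilated lifetime: Δt = γτ₀ = 3.86784 × 2.197 μs = 8.49765 μs
d = vΔt = 0.9660c × 8.49765 μs = 2.89607×10^8 m/s × 8.49765×10^-6 s = 2461 m

d ≈ 2461 m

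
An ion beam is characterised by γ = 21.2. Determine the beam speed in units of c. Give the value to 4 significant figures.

β ≈ 0.9989

β = √(1 − 1/γ²) = √(1 − 1/21.2²) = √(0.997775) = 0.9989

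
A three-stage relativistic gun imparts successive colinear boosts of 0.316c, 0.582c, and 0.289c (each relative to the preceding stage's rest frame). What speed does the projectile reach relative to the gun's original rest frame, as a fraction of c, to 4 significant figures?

u ≈ 0.8592c

Compose boost 2: (0.582 + 0.316)/(1 + 0.582×0.316) = 0.8980/1.18391 = 0.758502
Compose boost 3: (0.289 + 0.758502)/(1 + 0.289×0.758502) = 1.04750/1.21921 = 0.8592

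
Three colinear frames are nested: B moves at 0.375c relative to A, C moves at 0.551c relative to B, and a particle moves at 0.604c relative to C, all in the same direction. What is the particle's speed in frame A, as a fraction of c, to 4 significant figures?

u ≈ 0.9371c

Compose boost 2: (0.551 + 0.375)/(1 + 0.551×0.375) = 0.9260/1.20663 = 0.767430
Compose boost 3: (0.604 + 0.767430)/(1 + 0.604×0.767430) = 1.37143/1.46353 = 0.9371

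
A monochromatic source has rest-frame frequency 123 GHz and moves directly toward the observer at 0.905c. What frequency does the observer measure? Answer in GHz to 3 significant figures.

Relativistic Doppler: f_obs = f_src √((1+β)/(1−β))
= 123 × √(1.9050/0.095000) = 123 × 4.4780 = 551 GHz

f_obs ≈ 551 GHz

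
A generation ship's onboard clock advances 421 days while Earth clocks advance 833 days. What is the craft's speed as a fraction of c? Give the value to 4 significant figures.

γ = Δt/τ₀ = 833/421 = 1.97862
β = √(1 − 1/γ²) = √(1 − 1/1.97862²) = 0.8629

β ≈ 0.8629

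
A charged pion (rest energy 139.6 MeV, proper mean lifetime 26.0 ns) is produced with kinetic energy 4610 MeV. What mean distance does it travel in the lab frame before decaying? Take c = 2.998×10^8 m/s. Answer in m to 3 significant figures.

d ≈ 265 m

γ = 1 + K/(m₀c²) = 1 + 4610/139.6 = 34.023
β = √(1 − 1/γ²) = 0.99957
Dilated lifetime: γτ₀ = 34.023 × 26.0 ns = 884.60 ns
d = βc·γτ₀ = 0.99957 × (2.998×10^8 m/s) × 8.8460×10^-7 s = 265 m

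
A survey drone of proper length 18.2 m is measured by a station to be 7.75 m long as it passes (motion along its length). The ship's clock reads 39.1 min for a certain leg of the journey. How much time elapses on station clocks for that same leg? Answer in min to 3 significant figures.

Δt ≈ 91.8 min

Length contraction ⇒ γ = L₀/L = 18.2/7.75 = 2.3484
Time dilation: Δt = γτ₀ = 2.3484 × 39.1 min = 91.8 min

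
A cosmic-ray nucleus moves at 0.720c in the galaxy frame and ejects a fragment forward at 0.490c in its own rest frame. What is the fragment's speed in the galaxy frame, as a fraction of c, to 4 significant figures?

Compose boost 2: (0.490 + 0.720)/(1 + 0.490×0.720) = 1.210/1.35280 = 0.8944

u ≈ 0.8944c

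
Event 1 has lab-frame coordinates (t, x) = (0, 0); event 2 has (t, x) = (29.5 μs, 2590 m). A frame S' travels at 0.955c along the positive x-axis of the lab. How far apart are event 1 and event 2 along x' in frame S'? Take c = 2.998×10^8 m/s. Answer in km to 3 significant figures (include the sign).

γ = 1/√(1 − 0.955²) = 3.3715
Δx' = γ(Δx − vΔt) = 3.3715 × (2590 m − 0.955×(2.998×10^8 m/s)×29.5×10^-6 s)
= 3.3715 × (-5856.1 m) = -19.7 km

Δx' ≈ -19.7 km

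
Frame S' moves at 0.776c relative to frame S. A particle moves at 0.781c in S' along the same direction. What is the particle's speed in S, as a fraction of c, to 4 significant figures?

Relativistic velocity addition: u = (u' + v)/(1 + u'v/c²)
= (0.781 + 0.776)/(1 + 0.781×0.776) = 1.557/1.60606 = 0.9695

u ≈ 0.9695c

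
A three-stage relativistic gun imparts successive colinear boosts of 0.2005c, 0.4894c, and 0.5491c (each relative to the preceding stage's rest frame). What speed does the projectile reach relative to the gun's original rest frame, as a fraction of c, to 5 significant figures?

u ≈ 0.87537c

Compose boost 2: (0.4894 + 0.2005)/(1 + 0.4894×0.2005) = 0.68990/1.098125 = 0.6282529
Compose boost 3: (0.5491 + 0.6282529)/(1 + 0.5491×0.6282529) = 1.177353/1.344974 = 0.87537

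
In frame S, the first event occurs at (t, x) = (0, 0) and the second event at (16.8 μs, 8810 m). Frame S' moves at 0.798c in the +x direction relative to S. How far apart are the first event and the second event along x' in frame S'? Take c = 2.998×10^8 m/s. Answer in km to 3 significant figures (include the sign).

Δx' ≈ 7.95 km

γ = 1/√(1 − 0.798²) = 1.6593
Δx' = γ(Δx − vΔt) = 1.6593 × (8810 m − 0.798×(2.998×10^8 m/s)×16.8×10^-6 s)
= 1.6593 × (4790.8 m) = 7.95 km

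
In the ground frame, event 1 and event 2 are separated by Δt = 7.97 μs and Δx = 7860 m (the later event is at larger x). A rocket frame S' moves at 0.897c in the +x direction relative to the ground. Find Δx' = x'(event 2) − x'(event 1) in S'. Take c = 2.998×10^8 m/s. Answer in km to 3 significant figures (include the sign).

γ = 1/√(1 − 0.897²) = 2.2623
Δx' = γ(Δx − vΔt) = 2.2623 × (7860 m − 0.897×(2.998×10^8 m/s)×7.97×10^-6 s)
= 2.2623 × (5716.7 m) = 12.9 km

Δx' ≈ 12.9 km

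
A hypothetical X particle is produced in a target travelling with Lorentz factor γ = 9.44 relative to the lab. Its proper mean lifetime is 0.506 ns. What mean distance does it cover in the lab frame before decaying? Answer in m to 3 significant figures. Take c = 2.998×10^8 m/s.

β = √(1 − 1/γ²) = √(1 − 1/9.44²) = 0.99437
Dilated lifetime: Δt = γτ₀ = 9.44 × 0.506 ns = 4.7766 ns
d = vΔt = 0.99437c × 4.7766 ns = 2.9811×10^8 m/s × 4.7766×10^-9 s = 1.42 m

d ≈ 1.42 m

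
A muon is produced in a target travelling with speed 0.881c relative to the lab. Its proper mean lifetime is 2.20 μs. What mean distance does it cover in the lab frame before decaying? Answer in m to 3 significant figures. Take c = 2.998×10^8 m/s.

γ = 1/√(1 − 0.881²) = 2.1136
Dilated lifetime: Δt = γτ₀ = 2.1136 × 2.20 μs = 4.6500 μs
d = vΔt = 0.881c × 4.6500 μs = 2.6412×10^8 m/s × 4.6500×10^-6 s = 1230 m

d ≈ 1230 m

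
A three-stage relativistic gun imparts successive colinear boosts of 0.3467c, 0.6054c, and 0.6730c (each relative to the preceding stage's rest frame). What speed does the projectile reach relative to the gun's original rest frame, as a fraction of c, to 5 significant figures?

u ≈ 0.95445c

Compose boost 2: (0.6054 + 0.3467)/(1 + 0.6054×0.3467) = 0.95210/1.209892 = 0.7869296
Compose boost 3: (0.6730 + 0.7869296)/(1 + 0.6730×0.7869296) = 1.459930/1.529604 = 0.95445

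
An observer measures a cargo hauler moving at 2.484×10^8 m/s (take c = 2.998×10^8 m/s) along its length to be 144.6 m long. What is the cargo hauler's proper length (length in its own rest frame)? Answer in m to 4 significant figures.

L₀ ≈ 258.3 m

β = v/c = 2.484×10^8 / 2.998×10^8 = 0.828552
γ = 1/√(1 − 0.828552²) = 1.78600
L₀ = γL = 1.78600 × 144.6 = 258.3 m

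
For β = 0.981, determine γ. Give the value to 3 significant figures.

γ = 1/√(1 − β²) = 1/√(1 − 0.981²) = 1/√(0.037639) = 5.15

γ ≈ 5.15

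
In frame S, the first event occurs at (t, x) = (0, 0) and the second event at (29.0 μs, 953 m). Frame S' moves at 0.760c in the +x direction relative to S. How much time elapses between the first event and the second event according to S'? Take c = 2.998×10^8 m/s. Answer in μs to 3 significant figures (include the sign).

γ = 1/√(1 − 0.760²) = 1.5386
Δt' = γ(Δt − vΔx/c²) = 1.5386 × (29.0 μs − 0.760×953 m / (2.998×10^8 m/s))
= 1.5386 × (26.584 μs) = 40.9 μs

Δt' ≈ 40.9 μs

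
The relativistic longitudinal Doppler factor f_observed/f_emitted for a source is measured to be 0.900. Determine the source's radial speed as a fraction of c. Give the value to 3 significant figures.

f_obs/f_src = √((1−β)/(1+β)) = 0.900  ⇒  (1−β)/(1+β) = 0.81000
β = |1 − D²|/(1 + D²) = |1 − 0.81000|/(1 + 0.81000) = 0.105

β ≈ 0.105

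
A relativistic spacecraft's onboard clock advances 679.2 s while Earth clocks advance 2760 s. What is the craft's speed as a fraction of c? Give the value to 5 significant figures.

β ≈ 0.96925

γ = Δt/τ₀ = 2760/679.2 = 4.063604
β = √(1 − 1/γ²) = √(1 − 1/4.063604²) = 0.96925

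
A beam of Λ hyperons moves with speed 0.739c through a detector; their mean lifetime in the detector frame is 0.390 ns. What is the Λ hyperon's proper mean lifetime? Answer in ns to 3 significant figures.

τ₀ ≈ 0.263 ns

γ = 1/√(1 − 0.739²) = 1.4843
Proper time: τ₀ = Δt/γ = 0.390/1.4843 = 0.263 ns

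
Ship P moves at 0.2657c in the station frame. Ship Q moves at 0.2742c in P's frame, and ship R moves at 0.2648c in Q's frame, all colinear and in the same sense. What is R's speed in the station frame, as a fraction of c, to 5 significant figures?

u ≈ 0.67773c

Compose boost 2: (0.2742 + 0.2657)/(1 + 0.2742×0.2657) = 0.53990/1.072855 = 0.5032367
Compose boost 3: (0.2648 + 0.5032367)/(1 + 0.2648×0.5032367) = 0.7680367/1.133257 = 0.67773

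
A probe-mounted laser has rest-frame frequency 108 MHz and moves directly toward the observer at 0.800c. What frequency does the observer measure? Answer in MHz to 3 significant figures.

Relativistic Doppler: f_obs = f_src √((1+β)/(1−β))
= 108 × √(1.8000/0.20000) = 108 × 3.0000 = 324 MHz

f_obs ≈ 324 MHz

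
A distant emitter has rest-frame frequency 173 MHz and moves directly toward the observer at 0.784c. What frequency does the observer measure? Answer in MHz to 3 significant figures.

Relativistic Doppler: f_obs = f_src √((1+β)/(1−β))
= 173 × √(1.7840/0.21600) = 173 × 2.8739 = 497 MHz

f_obs ≈ 497 MHz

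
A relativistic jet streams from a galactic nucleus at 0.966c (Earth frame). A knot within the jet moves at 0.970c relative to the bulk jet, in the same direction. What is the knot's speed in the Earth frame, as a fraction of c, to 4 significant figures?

u ≈ 0.9995c

Relativistic velocity addition: u = (u' + v)/(1 + u'v/c²)
= (0.970 + 0.966)/(1 + 0.970×0.966) = 1.936/1.93702 = 0.9995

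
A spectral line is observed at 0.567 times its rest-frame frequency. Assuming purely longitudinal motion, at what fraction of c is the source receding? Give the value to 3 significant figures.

β ≈ 0.513

f_obs/f_src = √((1−β)/(1+β)) = 0.567  ⇒  (1−β)/(1+β) = 0.32149
β = |1 − D²|/(1 + D²) = |1 − 0.32149|/(1 + 0.32149) = 0.513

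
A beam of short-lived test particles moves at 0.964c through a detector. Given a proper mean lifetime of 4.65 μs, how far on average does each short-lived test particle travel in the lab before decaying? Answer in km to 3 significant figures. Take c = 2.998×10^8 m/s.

γ = 1/√(1 − 0.964²) = 3.7608
Dilated lifetime: Δt = γτ₀ = 3.7608 × 4.65 μs = 17.488 μs
d = vΔt = 0.964c × 17.488 μs = 2.8901×10^8 m/s × 1.7488×10^-5 s = 5.05 km

d ≈ 5.05 km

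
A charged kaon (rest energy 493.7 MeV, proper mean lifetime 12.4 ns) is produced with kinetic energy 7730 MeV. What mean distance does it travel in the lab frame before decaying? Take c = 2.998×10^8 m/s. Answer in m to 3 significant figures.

d ≈ 61.8 m

γ = 1 + K/(m₀c²) = 1 + 7730/493.7 = 16.657
β = √(1 − 1/γ²) = 0.99820
Dilated lifetime: γτ₀ = 16.657 × 12.4 ns = 206.55 ns
d = βc·γτ₀ = 0.99820 × (2.998×10^8 m/s) × 2.0655×10^-7 s = 61.8 m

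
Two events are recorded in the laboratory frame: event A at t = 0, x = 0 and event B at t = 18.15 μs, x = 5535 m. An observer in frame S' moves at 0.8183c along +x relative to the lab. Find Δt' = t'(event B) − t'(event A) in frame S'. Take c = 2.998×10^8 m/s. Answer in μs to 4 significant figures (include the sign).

γ = 1/√(1 − 0.8183²) = 1.73976
Δt' = γ(Δt − vΔx/c²) = 1.73976 × (18.15 μs − 0.8183×5535 m / (2.998×10^8 m/s))
= 1.73976 × (3.04229 μs) = 5.293 μs

Δt' ≈ 5.293 μs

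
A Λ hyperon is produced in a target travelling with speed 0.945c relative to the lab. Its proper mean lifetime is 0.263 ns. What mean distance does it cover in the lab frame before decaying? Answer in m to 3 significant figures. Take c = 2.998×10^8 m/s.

d ≈ 0.228 m

γ = 1/√(1 − 0.945²) = 3.0574
Dilated lifetime: Δt = γτ₀ = 3.0574 × 0.263 ns = 0.80411 ns
d = vΔt = 0.945c × 0.80411 ns = 2.8331×10^8 m/s × 8.0411×10^-10 s = 0.228 m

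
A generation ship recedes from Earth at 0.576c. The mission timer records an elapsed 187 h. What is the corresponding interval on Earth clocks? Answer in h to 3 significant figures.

Δt ≈ 229 h

γ = 1/√(1 − 0.576²) = 1.2233
Time dilation: Δt = γτ₀ = 1.2233 × 187 h = 229 h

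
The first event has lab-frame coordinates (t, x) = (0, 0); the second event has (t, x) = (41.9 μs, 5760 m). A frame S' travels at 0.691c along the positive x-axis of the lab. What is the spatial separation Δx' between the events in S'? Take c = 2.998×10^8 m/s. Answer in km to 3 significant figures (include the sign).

Δx' ≈ -4.04 km

γ = 1/√(1 − 0.691²) = 1.3834
Δx' = γ(Δx − vΔt) = 1.3834 × (5760 m − 0.691×(2.998×10^8 m/s)×41.9×10^-6 s)
= 1.3834 × (-2920.1 m) = -4.04 km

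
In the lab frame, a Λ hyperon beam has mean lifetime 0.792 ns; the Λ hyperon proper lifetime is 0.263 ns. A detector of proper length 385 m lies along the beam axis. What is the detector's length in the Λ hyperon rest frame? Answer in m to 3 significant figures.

L ≈ 128 m

Time dilation ⇒ γ = Δt/τ₀ = 0.792/0.263 = 3.0114
Length contraction: L = L₀/γ = 385/3.0114 = 128 m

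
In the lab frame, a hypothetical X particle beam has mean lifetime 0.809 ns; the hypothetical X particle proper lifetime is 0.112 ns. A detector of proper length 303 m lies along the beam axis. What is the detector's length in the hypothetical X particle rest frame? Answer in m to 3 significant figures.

L ≈ 41.9 m

Time dilation ⇒ γ = Δt/τ₀ = 0.809/0.112 = 7.2232
Length contraction: L = L₀/γ = 303/7.2232 = 41.9 m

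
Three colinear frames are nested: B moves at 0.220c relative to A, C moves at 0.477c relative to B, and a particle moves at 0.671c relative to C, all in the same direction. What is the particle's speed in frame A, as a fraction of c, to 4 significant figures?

u ≈ 0.9147c

Compose boost 2: (0.477 + 0.220)/(1 + 0.477×0.220) = 0.6970/1.10494 = 0.630803
Compose boost 3: (0.671 + 0.630803)/(1 + 0.671×0.630803) = 1.30180/1.42327 = 0.9147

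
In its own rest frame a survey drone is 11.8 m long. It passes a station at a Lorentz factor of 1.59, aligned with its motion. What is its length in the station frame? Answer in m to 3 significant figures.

γ = 1.59 (given)
Length contraction: L = L₀/γ = 11.8/1.59 = 7.42 m

L ≈ 7.42 m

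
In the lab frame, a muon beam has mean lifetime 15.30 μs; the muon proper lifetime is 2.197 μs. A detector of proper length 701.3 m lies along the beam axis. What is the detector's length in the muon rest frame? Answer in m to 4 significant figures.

Time dilation ⇒ γ = Δt/τ₀ = 15.30/2.197 = 6.96404
Length contraction: L = L₀/γ = 701.3/6.96404 = 100.7 m

L ≈ 100.7 m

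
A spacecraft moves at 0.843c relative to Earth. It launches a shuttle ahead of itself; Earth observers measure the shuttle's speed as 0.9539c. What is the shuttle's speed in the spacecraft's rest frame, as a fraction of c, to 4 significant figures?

Inverse velocity addition: u' = (u − v)/(1 − uv/c²)
= (0.9539 − 0.843)/(1 − 0.9539×0.843) = 0.1109/0.195862 = 0.5662

u' ≈ 0.5662c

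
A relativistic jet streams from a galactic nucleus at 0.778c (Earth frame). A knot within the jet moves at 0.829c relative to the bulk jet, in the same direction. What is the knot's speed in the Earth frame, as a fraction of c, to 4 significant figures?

u ≈ 0.9769c

Relativistic velocity addition: u = (u' + v)/(1 + u'v/c²)
= (0.829 + 0.778)/(1 + 0.829×0.778) = 1.607/1.64496 = 0.9769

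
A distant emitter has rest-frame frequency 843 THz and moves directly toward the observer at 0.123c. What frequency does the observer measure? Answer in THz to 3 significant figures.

Relativistic Doppler: f_obs = f_src √((1+β)/(1−β))
= 843 × √(1.1230/0.87700) = 843 × 1.1316 = 954 THz

f_obs ≈ 954 THz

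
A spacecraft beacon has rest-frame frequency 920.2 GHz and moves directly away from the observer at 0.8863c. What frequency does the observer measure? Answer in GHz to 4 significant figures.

f_obs ≈ 225.9 GHz

Relativistic Doppler: f_obs = f_src √((1−β)/(1+β))
= 920.2 × √(0.113700/1.88630) = 920.2 × 0.245513 = 225.9 GHz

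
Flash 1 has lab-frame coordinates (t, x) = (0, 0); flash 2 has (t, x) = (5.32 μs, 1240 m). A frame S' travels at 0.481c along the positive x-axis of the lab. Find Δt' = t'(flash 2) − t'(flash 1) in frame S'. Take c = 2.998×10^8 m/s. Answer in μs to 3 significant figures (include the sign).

Δt' ≈ 3.80 μs

γ = 1/√(1 − 0.481²) = 1.1406
Δt' = γ(Δt − vΔx/c²) = 1.1406 × (5.32 μs − 0.481×1240 m / (2.998×10^8 m/s))
= 1.1406 × (3.3305 μs) = 3.80 μs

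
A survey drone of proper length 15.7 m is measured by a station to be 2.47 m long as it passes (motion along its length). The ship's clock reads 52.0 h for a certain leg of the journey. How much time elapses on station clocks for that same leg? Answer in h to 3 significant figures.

Length contraction ⇒ γ = L₀/L = 15.7/2.47 = 6.3563
Time dilation: Δt = γτ₀ = 6.3563 × 52.0 h = 331 h

Δt ≈ 331 h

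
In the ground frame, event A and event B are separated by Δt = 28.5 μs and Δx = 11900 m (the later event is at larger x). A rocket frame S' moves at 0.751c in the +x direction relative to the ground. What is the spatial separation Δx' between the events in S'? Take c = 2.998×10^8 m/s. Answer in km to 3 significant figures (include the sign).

Δx' ≈ 8.30 km

γ = 1/√(1 − 0.751²) = 1.5145
Δx' = γ(Δx − vΔt) = 1.5145 × (11900 m − 0.751×(2.998×10^8 m/s)×28.5×10^-6 s)
= 1.5145 × (5483.2 m) = 8.30 km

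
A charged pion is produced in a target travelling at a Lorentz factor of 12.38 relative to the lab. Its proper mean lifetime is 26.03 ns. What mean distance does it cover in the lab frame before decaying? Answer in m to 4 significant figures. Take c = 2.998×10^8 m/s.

d ≈ 96.30 m

β = √(1 − 1/γ²) = √(1 − 1/12.38²) = 0.996732
Dilated lifetime: Δt = γτ₀ = 12.38 × 26.03 ns = 322.251 ns
d = vΔt = 0.996732c × 322.251 ns = 2.98820×10^8 m/s × 3.22251×10^-7 s = 96.30 m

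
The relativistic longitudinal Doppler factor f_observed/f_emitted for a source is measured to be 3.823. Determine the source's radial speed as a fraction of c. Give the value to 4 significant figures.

β ≈ 0.8719

f_obs/f_src = √((1+β)/(1−β)) = 3.823  ⇒  (1+β)/(1−β) = 14.6153
β = |1 − D²|/(1 + D²) = |1 − 14.6153|/(1 + 14.6153) = 0.8719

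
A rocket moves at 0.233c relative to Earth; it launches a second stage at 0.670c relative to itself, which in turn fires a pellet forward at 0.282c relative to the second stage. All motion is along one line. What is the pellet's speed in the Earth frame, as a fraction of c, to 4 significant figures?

Compose boost 2: (0.670 + 0.233)/(1 + 0.670×0.233) = 0.9030/1.15611 = 0.781068
Compose boost 3: (0.282 + 0.781068)/(1 + 0.282×0.781068) = 1.06307/1.22026 = 0.8712

u ≈ 0.8712c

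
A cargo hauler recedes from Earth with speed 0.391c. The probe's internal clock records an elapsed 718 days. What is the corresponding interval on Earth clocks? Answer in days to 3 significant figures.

Δt ≈ 780 days

γ = 1/√(1 − 0.391²) = 1.0865
Time dilation: Δt = γτ₀ = 1.0865 × 718 days = 780 days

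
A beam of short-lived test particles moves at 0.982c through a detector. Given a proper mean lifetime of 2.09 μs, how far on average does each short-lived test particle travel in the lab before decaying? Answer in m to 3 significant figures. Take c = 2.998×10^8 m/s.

γ = 1/√(1 − 0.982²) = 5.2943
Dilated lifetime: Δt = γτ₀ = 5.2943 × 2.09 μs = 11.065 μs
d = vΔt = 0.982c × 11.065 μs = 2.9440×10^8 m/s × 1.1065×10^-5 s = 3260 m

d ≈ 3260 m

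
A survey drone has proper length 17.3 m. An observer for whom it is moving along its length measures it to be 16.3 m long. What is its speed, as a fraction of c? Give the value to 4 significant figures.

γ = L₀/L = 17.3/16.3 = 1.06135
β = √(1 − 1/γ²) = 0.3351

β ≈ 0.3351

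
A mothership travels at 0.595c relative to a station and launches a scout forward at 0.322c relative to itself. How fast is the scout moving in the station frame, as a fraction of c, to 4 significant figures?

Compose boost 2: (0.322 + 0.595)/(1 + 0.322×0.595) = 0.9170/1.19159 = 0.7696

u ≈ 0.7696c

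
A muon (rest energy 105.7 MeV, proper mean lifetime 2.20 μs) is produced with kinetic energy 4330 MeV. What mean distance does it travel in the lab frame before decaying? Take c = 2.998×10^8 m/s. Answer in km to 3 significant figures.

γ = 1 + K/(m₀c²) = 1 + 4330/105.7 = 41.965
β = √(1 − 1/γ²) = 0.99972
Dilated lifetime: γτ₀ = 41.965 × 2.20 μs = 92.323 μs
d = βc·γτ₀ = 0.99972 × (2.998×10^8 m/s) × 9.2323×10^-5 s = 27.7 km

d ≈ 27.7 km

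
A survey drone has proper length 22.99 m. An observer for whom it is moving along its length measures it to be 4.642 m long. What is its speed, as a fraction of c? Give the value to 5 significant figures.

β ≈ 0.97940

γ = L₀/L = 22.99/4.642 = 4.952607
β = √(1 − 1/γ²) = 0.97940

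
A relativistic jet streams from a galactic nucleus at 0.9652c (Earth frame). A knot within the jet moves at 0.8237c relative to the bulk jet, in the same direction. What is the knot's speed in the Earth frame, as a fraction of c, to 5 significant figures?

Relativistic velocity addition: u = (u' + v)/(1 + u'v/c²)
= (0.8237 + 0.9652)/(1 + 0.8237×0.9652) = 1.7889/1.795035 = 0.99658

u ≈ 0.99658c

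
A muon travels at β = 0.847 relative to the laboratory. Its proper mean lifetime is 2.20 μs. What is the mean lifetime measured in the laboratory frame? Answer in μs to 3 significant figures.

Δt ≈ 4.14 μs

γ = 1/√(1 − 0.847²) = 1.8811
Time dilation: Δt = γτ₀ = 1.8811 × 2.20 μs = 4.14 μs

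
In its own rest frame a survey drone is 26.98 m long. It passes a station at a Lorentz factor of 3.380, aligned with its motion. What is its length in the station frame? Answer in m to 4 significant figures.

L ≈ 7.982 m

γ = 3.380 (given)
Length contraction: L = L₀/γ = 26.98/3.380 = 7.982 m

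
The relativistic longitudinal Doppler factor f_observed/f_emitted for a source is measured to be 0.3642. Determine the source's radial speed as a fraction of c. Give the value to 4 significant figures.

β ≈ 0.7658

f_obs/f_src = √((1−β)/(1+β)) = 0.3642  ⇒  (1−β)/(1+β) = 0.132642
β = |1 − D²|/(1 + D²) = |1 − 0.132642|/(1 + 0.132642) = 0.7658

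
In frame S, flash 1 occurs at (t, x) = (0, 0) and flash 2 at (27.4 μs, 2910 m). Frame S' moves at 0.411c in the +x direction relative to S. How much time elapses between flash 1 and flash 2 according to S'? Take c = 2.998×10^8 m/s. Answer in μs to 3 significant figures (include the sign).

γ = 1/√(1 − 0.411²) = 1.0969
Δt' = γ(Δt − vΔx/c²) = 1.0969 × (27.4 μs − 0.411×2910 m / (2.998×10^8 m/s))
= 1.0969 × (23.411 μs) = 25.7 μs

Δt' ≈ 25.7 μs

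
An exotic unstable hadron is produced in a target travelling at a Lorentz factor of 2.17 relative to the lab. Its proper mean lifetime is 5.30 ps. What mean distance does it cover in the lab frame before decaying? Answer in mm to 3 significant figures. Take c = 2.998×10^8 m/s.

d ≈ 3.06 mm

β = √(1 − 1/γ²) = √(1 − 1/2.17²) = 0.88749
Dilated lifetime: Δt = γτ₀ = 2.17 × 5.30 ps = 11.501 ps
d = vΔt = 0.88749c × 11.501 ps = 2.6607×10^8 m/s × 1.1501×10^-11 s = 3.06 mm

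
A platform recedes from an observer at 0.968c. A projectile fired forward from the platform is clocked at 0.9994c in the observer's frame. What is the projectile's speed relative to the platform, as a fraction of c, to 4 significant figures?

u' ≈ 0.9638c

Inverse velocity addition: u' = (u − v)/(1 − uv/c²)
= (0.9994 − 0.968)/(1 − 0.9994×0.968) = 0.03140/0.0325808 = 0.9638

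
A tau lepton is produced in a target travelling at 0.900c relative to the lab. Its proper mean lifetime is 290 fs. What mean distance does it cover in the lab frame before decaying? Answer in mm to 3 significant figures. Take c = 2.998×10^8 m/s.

d ≈ 0.180 mm

γ = 1/√(1 − 0.900²) = 2.2942
Dilated lifetime: Δt = γτ₀ = 2.2942 × 290 fs = 665.31 fs
d = vΔt = 0.900c × 665.31 fs = 2.6982×10^8 m/s × 6.6531×10^-13 s = 0.180 mm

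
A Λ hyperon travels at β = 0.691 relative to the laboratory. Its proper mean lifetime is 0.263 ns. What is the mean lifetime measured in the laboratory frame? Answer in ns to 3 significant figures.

Δt ≈ 0.364 ns

γ = 1/√(1 − 0.691²) = 1.3834
Time dilation: Δt = γτ₀ = 1.3834 × 0.263 ns = 0.364 ns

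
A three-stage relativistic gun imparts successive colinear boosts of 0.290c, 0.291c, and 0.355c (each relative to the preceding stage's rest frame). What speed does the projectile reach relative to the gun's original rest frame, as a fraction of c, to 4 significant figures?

Compose boost 2: (0.291 + 0.290)/(1 + 0.291×0.290) = 0.5810/1.08439 = 0.535785
Compose boost 3: (0.355 + 0.535785)/(1 + 0.355×0.535785) = 0.890785/1.19020 = 0.7484

u ≈ 0.7484c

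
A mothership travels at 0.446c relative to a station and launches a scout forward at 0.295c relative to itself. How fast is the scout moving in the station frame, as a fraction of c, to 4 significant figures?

Compose boost 2: (0.295 + 0.446)/(1 + 0.295×0.446) = 0.7410/1.13157 = 0.6548

u ≈ 0.6548c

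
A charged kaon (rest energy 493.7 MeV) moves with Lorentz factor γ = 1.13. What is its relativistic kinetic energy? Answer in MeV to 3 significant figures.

γ = 1.13 (given)
K = (γ − 1)m₀c² = (1.13 − 1) × 493.7 MeV = 0.13000 × 493.7 MeV = 64.2 MeV

K ≈ 64.2 MeV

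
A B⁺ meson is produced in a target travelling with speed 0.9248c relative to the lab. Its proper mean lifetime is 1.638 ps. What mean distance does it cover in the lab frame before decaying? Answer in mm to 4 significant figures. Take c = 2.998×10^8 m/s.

d ≈ 1.194 mm

γ = 1/√(1 − 0.9248²) = 2.62844
Dilated lifetime: Δt = γτ₀ = 2.62844 × 1.638 ps = 4.30539 ps
d = vΔt = 0.9248c × 4.30539 ps = 2.77255×10^8 m/s × 4.30539×10^-12 s = 1.194 mm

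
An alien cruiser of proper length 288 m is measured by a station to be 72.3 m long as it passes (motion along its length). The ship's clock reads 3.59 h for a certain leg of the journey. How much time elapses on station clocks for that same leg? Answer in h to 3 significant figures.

Δt ≈ 14.3 h

Length contraction ⇒ γ = L₀/L = 288/72.3 = 3.9834
Time dilation: Δt = γτ₀ = 3.9834 × 3.59 h = 14.3 h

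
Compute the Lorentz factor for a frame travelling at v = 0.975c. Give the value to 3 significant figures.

γ = 1/√(1 − β²) = 1/√(1 − 0.975²) = 1/√(0.049375) = 4.50

γ ≈ 4.50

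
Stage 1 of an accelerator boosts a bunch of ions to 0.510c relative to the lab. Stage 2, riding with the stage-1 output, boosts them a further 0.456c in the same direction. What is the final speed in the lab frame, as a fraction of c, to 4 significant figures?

Compose boost 2: (0.456 + 0.510)/(1 + 0.456×0.510) = 0.9660/1.23256 = 0.7837

u ≈ 0.7837c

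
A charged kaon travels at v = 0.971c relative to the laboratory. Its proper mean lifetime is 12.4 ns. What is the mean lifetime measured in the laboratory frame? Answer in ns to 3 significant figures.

Δt ≈ 51.9 ns

γ = 1/√(1 − 0.971²) = 4.1827
Time dilation: Δt = γτ₀ = 4.1827 × 12.4 ns = 51.9 ns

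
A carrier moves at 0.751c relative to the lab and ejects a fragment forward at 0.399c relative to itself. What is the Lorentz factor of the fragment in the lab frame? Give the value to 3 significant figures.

u_lab = (0.399 + 0.751)/(1 + 0.399×0.751) = 1.150/1.29965 = 0.884854
γ = 1/√(1 − 0.884854²) = 2.15

γ ≈ 2.15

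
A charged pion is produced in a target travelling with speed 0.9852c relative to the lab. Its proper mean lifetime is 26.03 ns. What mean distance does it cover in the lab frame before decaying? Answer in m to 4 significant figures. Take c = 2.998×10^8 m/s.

d ≈ 44.85 m

γ = 1/√(1 − 0.9852²) = 5.83401
Dilated lifetime: Δt = γτ₀ = 5.83401 × 26.03 ns = 151.859 ns
d = vΔt = 0.9852c × 151.859 ns = 2.95363×10^8 m/s × 1.51859×10^-7 s = 44.85 m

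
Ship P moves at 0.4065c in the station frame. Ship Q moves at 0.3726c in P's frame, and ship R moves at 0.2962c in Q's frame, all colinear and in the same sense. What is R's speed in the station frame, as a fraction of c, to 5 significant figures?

u ≈ 0.81040c

Compose boost 2: (0.3726 + 0.4065)/(1 + 0.3726×0.4065) = 0.77910/1.151462 = 0.6766181
Compose boost 3: (0.2962 + 0.6766181)/(1 + 0.2962×0.6766181) = 0.9728181/1.200414 = 0.81040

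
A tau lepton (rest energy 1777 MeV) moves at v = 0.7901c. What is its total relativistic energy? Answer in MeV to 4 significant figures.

E ≈ 2899 MeV

γ = 1/√(1 − 0.7901²) = 1.63138
E = γm₀c² = 1.63138 × 1777 MeV = 2899 MeV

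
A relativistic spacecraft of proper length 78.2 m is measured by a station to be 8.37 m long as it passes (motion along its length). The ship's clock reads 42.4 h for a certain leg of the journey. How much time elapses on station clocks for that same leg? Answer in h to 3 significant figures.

Length contraction ⇒ γ = L₀/L = 78.2/8.37 = 9.3429
Time dilation: Δt = γτ₀ = 9.3429 × 42.4 h = 396 h

Δt ≈ 396 h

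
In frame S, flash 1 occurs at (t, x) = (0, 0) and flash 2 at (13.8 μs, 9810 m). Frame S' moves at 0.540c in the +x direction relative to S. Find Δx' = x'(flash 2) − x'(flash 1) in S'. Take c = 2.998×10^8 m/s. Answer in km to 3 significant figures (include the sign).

Δx' ≈ 9.00 km

γ = 1/√(1 − 0.540²) = 1.1881
Δx' = γ(Δx − vΔt) = 1.1881 × (9810 m − 0.540×(2.998×10^8 m/s)×13.8×10^-6 s)
= 1.1881 × (7575.9 m) = 9.00 km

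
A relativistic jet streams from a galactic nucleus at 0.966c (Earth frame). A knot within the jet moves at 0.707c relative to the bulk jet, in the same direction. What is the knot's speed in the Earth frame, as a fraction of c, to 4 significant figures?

u ≈ 0.9941c

Relativistic velocity addition: u = (u' + v)/(1 + u'v/c²)
= (0.707 + 0.966)/(1 + 0.707×0.966) = 1.673/1.68296 = 0.9941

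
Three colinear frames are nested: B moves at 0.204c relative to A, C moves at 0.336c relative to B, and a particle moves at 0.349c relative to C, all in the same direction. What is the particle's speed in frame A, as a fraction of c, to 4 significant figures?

u ≈ 0.7263c

Compose boost 2: (0.336 + 0.204)/(1 + 0.336×0.204) = 0.5400/1.06854 = 0.505361
Compose boost 3: (0.349 + 0.505361)/(1 + 0.349×0.505361) = 0.854361/1.17637 = 0.7263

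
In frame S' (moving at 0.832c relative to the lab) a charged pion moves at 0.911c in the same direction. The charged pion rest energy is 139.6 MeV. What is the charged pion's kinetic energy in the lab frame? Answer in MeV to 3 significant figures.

u_lab = (0.911 + 0.832)/(1 + 0.911×0.832) = 0.991495
γ = 1/√(1 − 0.991495²) = 7.6836
K = (γ − 1)m₀c² = (7.6836 − 1) × 139.6 = 6.6836 × 139.6 = 933 MeV

K ≈ 933 MeV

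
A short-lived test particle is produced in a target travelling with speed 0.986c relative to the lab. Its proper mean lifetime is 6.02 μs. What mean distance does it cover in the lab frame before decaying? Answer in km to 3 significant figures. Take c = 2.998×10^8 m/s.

d ≈ 10.7 km

γ = 1/√(1 − 0.986²) = 5.9972
Dilated lifetime: Δt = γτ₀ = 5.9972 × 6.02 μs = 36.103 μs
d = vΔt = 0.986c × 36.103 μs = 2.9560×10^8 m/s × 3.6103×10^-5 s = 10.7 km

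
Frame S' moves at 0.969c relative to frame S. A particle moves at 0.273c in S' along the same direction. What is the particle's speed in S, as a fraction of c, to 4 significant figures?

u ≈ 0.9822c

Relativistic velocity addition: u = (u' + v)/(1 + u'v/c²)
= (0.273 + 0.969)/(1 + 0.273×0.969) = 1.242/1.26454 = 0.9822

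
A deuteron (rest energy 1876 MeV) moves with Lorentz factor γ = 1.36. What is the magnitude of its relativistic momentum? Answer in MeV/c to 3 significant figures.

β = √(1 − 1/γ²) = √(1 − 1/1.36²) = 0.67775
p = γβm₀c = 1.36 × 0.67775 × 1876 MeV/c = 1730 MeV/c

p ≈ 1730 MeV/c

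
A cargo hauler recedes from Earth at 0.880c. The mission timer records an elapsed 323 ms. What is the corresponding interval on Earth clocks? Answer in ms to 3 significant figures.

γ = 1/√(1 − 0.880²) = 2.1054
Time dilation: Δt = γτ₀ = 2.1054 × 323 ms = 680 ms

Δt ≈ 680 ms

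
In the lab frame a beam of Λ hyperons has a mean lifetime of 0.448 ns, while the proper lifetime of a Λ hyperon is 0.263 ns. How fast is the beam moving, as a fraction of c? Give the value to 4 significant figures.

β ≈ 0.8095

γ = Δt/τ₀ = 0.448/0.263 = 1.70342
β = √(1 − 1/γ²) = √(1 − 1/1.70342²) = 0.8095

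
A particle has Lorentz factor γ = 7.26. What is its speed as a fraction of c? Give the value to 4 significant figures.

β = √(1 − 1/γ²) = √(1 − 1/7.26²) = √(0.981027) = 0.9905

β ≈ 0.9905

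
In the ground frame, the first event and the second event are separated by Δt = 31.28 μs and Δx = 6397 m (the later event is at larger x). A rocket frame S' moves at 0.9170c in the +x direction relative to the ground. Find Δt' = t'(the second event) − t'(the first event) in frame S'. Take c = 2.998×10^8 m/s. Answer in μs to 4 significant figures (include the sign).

γ = 1/√(1 − 0.9170²) = 2.50697
Δt' = γ(Δt − vΔx/c²) = 2.50697 × (31.28 μs − 0.9170×6397 m / (2.998×10^8 m/s))
= 2.50697 × (11.7135 μs) = 29.37 μs

Δt' ≈ 29.37 μs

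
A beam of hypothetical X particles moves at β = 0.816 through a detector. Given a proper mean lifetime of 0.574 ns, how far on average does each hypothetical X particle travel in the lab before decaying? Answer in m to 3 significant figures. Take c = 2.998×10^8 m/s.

d ≈ 0.243 m

γ = 1/√(1 − 0.816²) = 1.7299
Dilated lifetime: Δt = γτ₀ = 1.7299 × 0.574 ns = 0.99299 ns
d = vΔt = 0.816c × 0.99299 ns = 2.4464×10^8 m/s × 9.9299×10^-10 s = 0.243 m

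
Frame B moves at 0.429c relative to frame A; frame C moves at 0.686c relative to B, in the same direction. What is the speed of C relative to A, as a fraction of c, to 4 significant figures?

Compose boost 2: (0.686 + 0.429)/(1 + 0.686×0.429) = 1.115/1.29429 = 0.8615

u ≈ 0.8615c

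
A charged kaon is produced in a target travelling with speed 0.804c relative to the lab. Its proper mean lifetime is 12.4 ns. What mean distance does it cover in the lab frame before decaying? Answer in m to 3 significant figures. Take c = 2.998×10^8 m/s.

d ≈ 5.03 m

γ = 1/√(1 − 0.804²) = 1.6817
Dilated lifetime: Δt = γτ₀ = 1.6817 × 12.4 ns = 20.853 ns
d = vΔt = 0.804c × 20.853 ns = 2.4104×10^8 m/s × 2.0853×10^-8 s = 5.03 m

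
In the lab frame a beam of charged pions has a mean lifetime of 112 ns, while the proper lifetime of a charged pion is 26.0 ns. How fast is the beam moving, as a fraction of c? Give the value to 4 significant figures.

β ≈ 0.9727

γ = Δt/τ₀ = 112/26.0 = 4.30769
β = √(1 − 1/γ²) = √(1 − 1/4.30769²) = 0.9727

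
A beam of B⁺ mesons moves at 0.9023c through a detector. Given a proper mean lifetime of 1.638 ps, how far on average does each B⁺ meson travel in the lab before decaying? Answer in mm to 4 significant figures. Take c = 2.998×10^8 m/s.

γ = 1/√(1 − 0.9023²) = 2.31960
Dilated lifetime: Δt = γτ₀ = 2.31960 × 1.638 ps = 3.79951 ps
d = vΔt = 0.9023c × 3.79951 ps = 2.70510×10^8 m/s × 3.79951×10^-12 s = 1.028 mm

d ≈ 1.028 mm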